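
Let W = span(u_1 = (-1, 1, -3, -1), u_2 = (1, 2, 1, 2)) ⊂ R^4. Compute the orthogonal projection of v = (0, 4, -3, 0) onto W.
proj_W(v) = (-19/52, 187/52, -13/4, 37/52)

Set up U = [u_1 | ... | u_2] ∈ R^(4×2). The projector onto W = col(U) is P = U (U^T U)^(-1) U^T.
Compute U^T U =
  [12, -4]
  [-4, 10],
and U^T v = (13, 5).
Solve U^T U · c = U^T v for the coefficients: c = (75/52, 14/13). The projection is proj_W(v) = U c.
Check: (v - proj_W(v)) · u_1 = 0  (should be 0).
Check: (v - proj_W(v)) · u_2 = 0  (should be 0).
Result: proj_W(v) = (-19/52, 187/52, -13/4, 37/52).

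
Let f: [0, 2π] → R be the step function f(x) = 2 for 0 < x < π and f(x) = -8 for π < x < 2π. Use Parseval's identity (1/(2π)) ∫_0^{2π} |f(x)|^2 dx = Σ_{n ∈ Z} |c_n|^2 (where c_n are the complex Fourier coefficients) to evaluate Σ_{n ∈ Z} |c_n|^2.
Σ |c_n|^2 = 34

Parseval equates the L^2 energy of f (normalised by 1/(2π)) with the ℓ^2 sum of its Fourier coefficients: (1/(2π)) ∫_0^{2π} |f|^2 = Σ |c_n|^2.
Compute the left side: (1/(2π)) [∫_0^π 2^2 dx + ∫_π^{2π} (-8)^2 dx] = (1/(2π)) · (4π + 64π) = (4 + 64)/2 = 34.
So Σ_{n ∈ Z} |c_n|^2 = 34.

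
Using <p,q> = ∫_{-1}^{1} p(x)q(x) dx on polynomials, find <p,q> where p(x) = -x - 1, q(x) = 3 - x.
<p,q> = -16/3

Expand the product: p(x)·q(x) = x^2 - 2*x - 3.
∫_{-1}^{1} of each monomial x^k gives [2/(k+1) if k even, 0 if k odd]. Integrating term-by-term (or equivalently evaluating the antiderivative F(x) = x^3/3 - x^2 - 3*x at the endpoints):
  F(1) − F(−1) = -11/3 − (5/3) = -16/3.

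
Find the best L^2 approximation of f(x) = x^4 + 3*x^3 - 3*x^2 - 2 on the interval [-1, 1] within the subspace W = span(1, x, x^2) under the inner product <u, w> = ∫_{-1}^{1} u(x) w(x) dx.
g(x) = -15*x^2/7 + 9*x/5 - 73/35

The best approximation g ∈ W is the orthogonal projection of f onto W. Writing g = a_0 + a_1 x + a_2 x^2, the coefficients solve the normal equations G · a = b where
  G_{ij} = <φ_i, φ_j> and b_i = <f, φ_i>, with φ_0 = 1, φ_1 = x, φ_2 = x^2.
G =
  [2, 0, 2/3]
  [0, 2/3, 0]
  [2/3, 0, 2/5],
b = (-28/5, 6/5, -236/105).
Solving gives a_0 = -73/35, a_1 = 9/5, a_2 = -15/7, so
  g(x) = -15*x^2/7 + 9*x/5 - 73/35.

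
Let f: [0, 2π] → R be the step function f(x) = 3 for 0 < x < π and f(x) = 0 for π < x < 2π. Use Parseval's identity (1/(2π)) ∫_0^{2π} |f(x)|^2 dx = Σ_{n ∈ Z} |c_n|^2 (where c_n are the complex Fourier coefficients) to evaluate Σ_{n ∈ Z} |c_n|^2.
Σ |c_n|^2 = 9/2

Parseval equates the L^2 energy of f (normalised by 1/(2π)) with the ℓ^2 sum of its Fourier coefficients: (1/(2π)) ∫_0^{2π} |f|^2 = Σ |c_n|^2.
Compute the left side: (1/(2π)) [∫_0^π 3^2 dx + ∫_π^{2π} 0^2 dx] = (1/(2π)) · (9π + 0π) = (9 + 0)/2 = 9/2.
So Σ_{n ∈ Z} |c_n|^2 = 9/2.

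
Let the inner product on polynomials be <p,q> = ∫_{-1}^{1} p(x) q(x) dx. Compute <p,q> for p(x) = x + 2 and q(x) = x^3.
<p,q> = 2/5

Expand the product: p(x)·q(x) = x^4 + 2*x^3.
∫_{-1}^{1} of each monomial x^k gives [2/(k+1) if k even, 0 if k odd]. Integrating term-by-term (or equivalently evaluating the antiderivative F(x) = x^5/5 + x^4/2 at the endpoints):
  F(1) − F(−1) = 7/10 − (3/10) = 2/5.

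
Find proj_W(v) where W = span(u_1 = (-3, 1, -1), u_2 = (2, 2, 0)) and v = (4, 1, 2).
proj_W(v) = (77/18, 13/18, 8/9)

Set up U = [u_1 | ... | u_2] ∈ R^(3×2). The projector onto W = col(U) is P = U (U^T U)^(-1) U^T.
Compute U^T U =
  [11, -4]
  [-4, 8],
and U^T v = (-13, 10).
Solve U^T U · c = U^T v for the coefficients: c = (-8/9, 29/36). The projection is proj_W(v) = U c.
Check: (v - proj_W(v)) · u_1 = 0  (should be 0).
Check: (v - proj_W(v)) · u_2 = 0  (should be 0).
Result: proj_W(v) = (77/18, 13/18, 8/9).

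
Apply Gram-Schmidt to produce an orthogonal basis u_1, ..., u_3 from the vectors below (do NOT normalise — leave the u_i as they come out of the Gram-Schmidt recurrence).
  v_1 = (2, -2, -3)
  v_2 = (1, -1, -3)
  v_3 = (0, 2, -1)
Orthogonal basis:
  u_1 = (2, -2, -3)
  u_2 = (-9/17, 9/17, -12/17)
  u_3 = (1, 1, 0)

Apply the Gram-Schmidt recurrence
  u_1 = v_1
  u_i = v_i − Σ_{j<i} ((v_i · u_j) / (u_j · u_j)) · u_j.

Step by step this gives:
  u_1 = (2, -2, -3)
  u_2 = (-9/17, 9/17, -12/17)
  u_3 = (1, 1, 0)

Orthogonality check:
  u_2 · u_1 = 0 (should be 0)
  u_3 · u_1 = 0 (should be 0)
  u_3 · u_2 = 0 (should be 0)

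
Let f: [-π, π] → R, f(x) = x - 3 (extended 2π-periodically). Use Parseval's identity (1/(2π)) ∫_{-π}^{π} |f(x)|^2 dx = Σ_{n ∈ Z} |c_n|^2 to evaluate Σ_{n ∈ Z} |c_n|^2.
Σ |c_n|^2 = π^2/3 + 9

Expand and integrate term by term over [-π, π]:
  ∫ (x)^2 dx = 1·(2π^3/3); ∫ 2·1·(-3)·x dx = 0 (odd integrand); ∫ (-3)^2 dx = 9·2π.
So (1/(2π)) ∫_{-π}^{π} (x - 3)^2 dx = 1π^2/3 + 9 = π^2/3 + 9.
Parseval ⇒ Σ |c_n|^2 = π^2/3 + 9.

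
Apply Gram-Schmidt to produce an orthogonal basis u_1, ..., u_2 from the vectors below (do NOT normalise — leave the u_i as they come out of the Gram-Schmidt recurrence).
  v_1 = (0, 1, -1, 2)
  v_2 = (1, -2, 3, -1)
Orthogonal basis:
  u_1 = (0, 1, -1, 2)
  u_2 = (1, -5/6, 11/6, 4/3)

Apply the Gram-Schmidt recurrence
  u_1 = v_1
  u_i = v_i − Σ_{j<i} ((v_i · u_j) / (u_j · u_j)) · u_j.

Step by step this gives:
  u_1 = (0, 1, -1, 2)
  u_2 = (1, -5/6, 11/6, 4/3)

Orthogonality check:
  u_2 · u_1 = 0 (should be 0)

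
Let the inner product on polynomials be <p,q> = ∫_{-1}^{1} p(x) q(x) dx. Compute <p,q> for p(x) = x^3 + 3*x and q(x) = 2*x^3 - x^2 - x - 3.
<p,q> = 4/7

Expand the product: p(x)·q(x) = 2*x^6 - x^5 + 5*x^4 - 6*x^3 - 3*x^2 - 9*x.
∫_{-1}^{1} of each monomial x^k gives [2/(k+1) if k even, 0 if k odd]. Integrating term-by-term (or equivalently evaluating the antiderivative F(x) = 2*x^7/7 - x^6/6 + x^5 - 3*x^4/2 - x^3 - 9*x^2/2 at the endpoints):
  F(1) − F(−1) = -247/42 − (-271/42) = 4/7.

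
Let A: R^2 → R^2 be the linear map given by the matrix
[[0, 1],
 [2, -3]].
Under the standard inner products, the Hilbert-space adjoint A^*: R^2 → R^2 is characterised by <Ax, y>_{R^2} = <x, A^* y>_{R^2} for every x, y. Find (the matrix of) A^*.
A^* = A^T =
[[0, 2],
 [1, -3]]

For real matrices with standard dot products, the defining identity <Ax, y> = <x, A^* y> gives (Ax)^T y = x^T (A^*) y, i.e. x^T A^T y = x^T (A^*) y. Since this holds for all x, y, we must have A^* = A^T. Therefore
A^* =
[[0, 2],
 [1, -3]].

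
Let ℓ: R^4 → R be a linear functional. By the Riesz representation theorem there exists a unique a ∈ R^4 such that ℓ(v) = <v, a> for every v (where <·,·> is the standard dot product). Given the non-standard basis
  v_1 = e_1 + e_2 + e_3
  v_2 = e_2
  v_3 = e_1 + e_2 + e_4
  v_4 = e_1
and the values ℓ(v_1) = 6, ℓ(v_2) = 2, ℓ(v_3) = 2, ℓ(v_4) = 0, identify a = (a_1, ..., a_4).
a = (0, 2, 4, 0)

Write a = (a_1, ..., a_4) in the standard basis. For each basis vector v_i, ℓ(v_i) = <v_i, a> is a linear equation in the a_j's. Collect the n equations into a matrix system V a = ℓ, where row i of V is v_i (expressed in the standard basis). Since V is invertible (lower-triangular with 1s on the diagonal, up to permutation), solve by back-substitution:
  V =
[[1, 1, 1, 0],
 [0, 1, 0, 0],
 [1, 1, 0, 1],
 [1, 0, 0, 0]]
  V a = (6, 2, 2, 0)
Solving gives a = (0, 2, 4, 0).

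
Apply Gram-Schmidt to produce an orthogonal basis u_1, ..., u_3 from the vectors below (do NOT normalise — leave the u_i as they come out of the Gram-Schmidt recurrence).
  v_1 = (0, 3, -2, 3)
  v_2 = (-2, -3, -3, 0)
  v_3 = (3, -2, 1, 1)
Orthogonal basis:
  u_1 = (0, 3, -2, 3)
  u_2 = (-2, -57/22, -36/11, 9/22)
  u_3 = (1263/475, -44/25, -6/475, 832/475)

Apply the Gram-Schmidt recurrence
  u_1 = v_1
  u_i = v_i − Σ_{j<i} ((v_i · u_j) / (u_j · u_j)) · u_j.

Step by step this gives:
  u_1 = (0, 3, -2, 3)
  u_2 = (-2, -57/22, -36/11, 9/22)
  u_3 = (1263/475, -44/25, -6/475, 832/475)

Orthogonality check:
  u_2 · u_1 = 0 (should be 0)
  u_3 · u_1 = 0 (should be 0)
  u_3 · u_2 = 0 (should be 0)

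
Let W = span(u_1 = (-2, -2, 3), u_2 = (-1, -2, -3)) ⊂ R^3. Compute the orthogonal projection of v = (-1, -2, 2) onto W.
proj_W(v) = (-349/229, -368/229, 438/229)

Set up U = [u_1 | ... | u_2] ∈ R^(3×2). The projector onto W = col(U) is P = U (U^T U)^(-1) U^T.
Compute U^T U =
  [17, -3]
  [-3, 14],
and U^T v = (12, -1).
Solve U^T U · c = U^T v for the coefficients: c = (165/229, 19/229). The projection is proj_W(v) = U c.
Check: (v - proj_W(v)) · u_1 = 0  (should be 0).
Check: (v - proj_W(v)) · u_2 = 0  (should be 0).
Result: proj_W(v) = (-349/229, -368/229, 438/229).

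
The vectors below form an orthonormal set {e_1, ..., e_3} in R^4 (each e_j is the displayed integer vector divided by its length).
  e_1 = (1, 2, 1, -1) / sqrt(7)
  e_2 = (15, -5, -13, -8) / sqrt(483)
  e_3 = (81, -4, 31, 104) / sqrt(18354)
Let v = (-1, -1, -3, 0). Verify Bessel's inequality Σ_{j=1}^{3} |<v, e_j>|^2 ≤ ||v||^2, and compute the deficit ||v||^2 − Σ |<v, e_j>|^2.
Σ |<v, e_j>|^2 = 1125/133; ||v||^2 = 11; deficit = 338/133

Write each e_j = u_j / sqrt(<u_j, u_j>) where u_j is the displayed integer vector. Then <v, e_j> = <v, u_j> / sqrt(<u_j, u_j>), so |<v, e_j>|^2 = <v, u_j>^2 / <u_j, u_j>.
Coefficients: <v, e_1> = -6/sqrt(7), <v, e_2> = 29/sqrt(483), <v, e_3> = -170/sqrt(18354).
Square and sum: Σ |<v, e_j>|^2 = 1125/133.
Compute ||v||^2 = v·v = 11.
Deficit = 11 − 1125/133 = 338/133 ≥ 0, confirming Bessel's inequality. (The deficit equals ||v − Σ <v,e_j> e_j||^2, the squared distance from v to span{e_j}.)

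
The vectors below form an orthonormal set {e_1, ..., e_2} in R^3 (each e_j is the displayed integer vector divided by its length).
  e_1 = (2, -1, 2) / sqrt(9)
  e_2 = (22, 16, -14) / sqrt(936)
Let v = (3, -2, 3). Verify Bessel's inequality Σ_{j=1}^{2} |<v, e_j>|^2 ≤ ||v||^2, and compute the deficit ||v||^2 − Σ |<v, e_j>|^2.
Σ |<v, e_j>|^2 = 284/13; ||v||^2 = 22; deficit = 2/13

Write each e_j = u_j / sqrt(<u_j, u_j>) where u_j is the displayed integer vector. Then <v, e_j> = <v, u_j> / sqrt(<u_j, u_j>), so |<v, e_j>|^2 = <v, u_j>^2 / <u_j, u_j>.
Coefficients: <v, e_1> = 14/sqrt(9), <v, e_2> = -8/sqrt(936).
Square and sum: Σ |<v, e_j>|^2 = 284/13.
Compute ||v||^2 = v·v = 22.
Deficit = 22 − 284/13 = 2/13 ≥ 0, confirming Bessel's inequality. (The deficit equals ||v − Σ <v,e_j> e_j||^2, the squared distance from v to span{e_j}.)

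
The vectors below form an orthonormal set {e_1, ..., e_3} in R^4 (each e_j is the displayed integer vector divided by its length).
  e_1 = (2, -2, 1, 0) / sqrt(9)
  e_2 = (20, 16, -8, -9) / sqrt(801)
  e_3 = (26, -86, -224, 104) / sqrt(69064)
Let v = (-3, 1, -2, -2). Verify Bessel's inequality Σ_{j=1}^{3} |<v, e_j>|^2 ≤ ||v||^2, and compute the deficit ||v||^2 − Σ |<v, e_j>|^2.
Σ |<v, e_j>|^2 = 1098/97; ||v||^2 = 18; deficit = 648/97

Write each e_j = u_j / sqrt(<u_j, u_j>) where u_j is the displayed integer vector. Then <v, e_j> = <v, u_j> / sqrt(<u_j, u_j>), so |<v, e_j>|^2 = <v, u_j>^2 / <u_j, u_j>.
Coefficients: <v, e_1> = -10/sqrt(9), <v, e_2> = -10/sqrt(801), <v, e_3> = 76/sqrt(69064).
Square and sum: Σ |<v, e_j>|^2 = 1098/97.
Compute ||v||^2 = v·v = 18.
Deficit = 18 − 1098/97 = 648/97 ≥ 0, confirming Bessel's inequality. (The deficit equals ||v − Σ <v,e_j> e_j||^2, the squared distance from v to span{e_j}.)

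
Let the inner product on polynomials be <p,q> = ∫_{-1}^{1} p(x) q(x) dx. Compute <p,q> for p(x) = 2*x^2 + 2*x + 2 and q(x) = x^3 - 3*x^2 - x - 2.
<p,q> = -88/5

Expand the product: p(x)·q(x) = 2*x^5 - 4*x^4 - 6*x^3 - 12*x^2 - 6*x - 4.
∫_{-1}^{1} of each monomial x^k gives [2/(k+1) if k even, 0 if k odd]. Integrating term-by-term (or equivalently evaluating the antiderivative F(x) = x^6/3 - 4*x^5/5 - 3*x^4/2 - 4*x^3 - 3*x^2 - 4*x at the endpoints):
  F(1) − F(−1) = -389/30 − (139/30) = -88/5.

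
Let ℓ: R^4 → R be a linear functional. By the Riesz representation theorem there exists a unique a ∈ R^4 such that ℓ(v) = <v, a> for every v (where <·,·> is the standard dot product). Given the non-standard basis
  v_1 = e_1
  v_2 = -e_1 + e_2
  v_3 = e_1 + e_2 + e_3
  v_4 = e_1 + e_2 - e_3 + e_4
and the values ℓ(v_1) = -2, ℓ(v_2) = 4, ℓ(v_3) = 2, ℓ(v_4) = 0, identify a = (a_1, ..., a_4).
a = (-2, 2, 2, 2)

Write a = (a_1, ..., a_4) in the standard basis. For each basis vector v_i, ℓ(v_i) = <v_i, a> is a linear equation in the a_j's. Collect the n equations into a matrix system V a = ℓ, where row i of V is v_i (expressed in the standard basis). Since V is invertible (lower-triangular with 1s on the diagonal, up to permutation), solve by back-substitution:
  V =
[[1, 0, 0, 0],
 [-1, 1, 0, 0],
 [1, 1, 1, 0],
 [1, 1, -1, 1]]
  V a = (-2, 4, 2, 0)
Solving gives a = (-2, 2, 2, 2).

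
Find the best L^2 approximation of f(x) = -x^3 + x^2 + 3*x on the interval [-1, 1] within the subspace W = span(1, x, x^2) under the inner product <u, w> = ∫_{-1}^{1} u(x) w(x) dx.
g(x) = x^2 + 12*x/5

The best approximation g ∈ W is the orthogonal projection of f onto W. Writing g = a_0 + a_1 x + a_2 x^2, the coefficients solve the normal equations G · a = b where
  G_{ij} = <φ_i, φ_j> and b_i = <f, φ_i>, with φ_0 = 1, φ_1 = x, φ_2 = x^2.
G =
  [2, 0, 2/3]
  [0, 2/3, 0]
  [2/3, 0, 2/5],
b = (2/3, 8/5, 2/5).
Solving gives a_0 = 0, a_1 = 12/5, a_2 = 1, so
  g(x) = x^2 + 12*x/5.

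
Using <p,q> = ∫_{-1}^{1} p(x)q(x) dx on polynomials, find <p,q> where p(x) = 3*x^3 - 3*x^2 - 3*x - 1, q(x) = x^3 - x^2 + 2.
<p,q> = -136/21

Expand the product: p(x)·q(x) = 3*x^6 - 6*x^5 + 8*x^3 - 5*x^2 - 6*x - 2.
∫_{-1}^{1} of each monomial x^k gives [2/(k+1) if k even, 0 if k odd]. Integrating term-by-term (or equivalently evaluating the antiderivative F(x) = 3*x^7/7 - x^6 + 2*x^4 - 5*x^3/3 - 3*x^2 - 2*x at the endpoints):
  F(1) − F(−1) = -110/21 − (26/21) = -136/21.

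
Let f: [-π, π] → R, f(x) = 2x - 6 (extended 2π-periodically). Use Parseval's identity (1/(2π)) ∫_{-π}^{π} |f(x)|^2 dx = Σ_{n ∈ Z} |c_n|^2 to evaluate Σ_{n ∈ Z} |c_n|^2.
Σ |c_n|^2 = 4π^2/3 + 36

Expand and integrate term by term over [-π, π]:
  ∫ (2x)^2 dx = 4·(2π^3/3); ∫ 2·2·(-6)·x dx = 0 (odd integrand); ∫ (-6)^2 dx = 36·2π.
So (1/(2π)) ∫_{-π}^{π} (2x - 6)^2 dx = 4π^2/3 + 36 = 4π^2/3 + 36.
Parseval ⇒ Σ |c_n|^2 = 4π^2/3 + 36.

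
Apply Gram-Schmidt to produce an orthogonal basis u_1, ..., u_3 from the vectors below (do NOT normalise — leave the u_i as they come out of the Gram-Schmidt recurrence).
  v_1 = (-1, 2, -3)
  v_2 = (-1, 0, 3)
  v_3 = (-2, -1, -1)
Orthogonal basis:
  u_1 = (-1, 2, -3)
  u_2 = (-11/7, 8/7, 9/7)
  u_3 = (-30/19, -30/19, -10/19)

Apply the Gram-Schmidt recurrence
  u_1 = v_1
  u_i = v_i − Σ_{j<i} ((v_i · u_j) / (u_j · u_j)) · u_j.

Step by step this gives:
  u_1 = (-1, 2, -3)
  u_2 = (-11/7, 8/7, 9/7)
  u_3 = (-30/19, -30/19, -10/19)

Orthogonality check:
  u_2 · u_1 = 0 (should be 0)
  u_3 · u_1 = 0 (should be 0)
  u_3 · u_2 = 0 (should be 0)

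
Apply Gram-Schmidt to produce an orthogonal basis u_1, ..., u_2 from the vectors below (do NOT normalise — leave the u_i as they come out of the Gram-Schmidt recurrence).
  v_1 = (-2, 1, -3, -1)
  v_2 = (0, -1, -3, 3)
Orthogonal basis:
  u_1 = (-2, 1, -3, -1)
  u_2 = (2/3, -4/3, -2, 10/3)

Apply the Gram-Schmidt recurrence
  u_1 = v_1
  u_i = v_i − Σ_{j<i} ((v_i · u_j) / (u_j · u_j)) · u_j.

Step by step this gives:
  u_1 = (-2, 1, -3, -1)
  u_2 = (2/3, -4/3, -2, 10/3)

Orthogonality check:
  u_2 · u_1 = 0 (should be 0)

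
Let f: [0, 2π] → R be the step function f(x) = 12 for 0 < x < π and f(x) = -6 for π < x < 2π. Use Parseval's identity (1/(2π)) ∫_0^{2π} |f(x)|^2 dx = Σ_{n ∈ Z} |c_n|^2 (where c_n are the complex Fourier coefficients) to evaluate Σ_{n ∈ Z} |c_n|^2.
Σ |c_n|^2 = 90

Parseval equates the L^2 energy of f (normalised by 1/(2π)) with the ℓ^2 sum of its Fourier coefficients: (1/(2π)) ∫_0^{2π} |f|^2 = Σ |c_n|^2.
Compute the left side: (1/(2π)) [∫_0^π 12^2 dx + ∫_π^{2π} (-6)^2 dx] = (1/(2π)) · (144π + 36π) = (144 + 36)/2 = 90.
So Σ_{n ∈ Z} |c_n|^2 = 90.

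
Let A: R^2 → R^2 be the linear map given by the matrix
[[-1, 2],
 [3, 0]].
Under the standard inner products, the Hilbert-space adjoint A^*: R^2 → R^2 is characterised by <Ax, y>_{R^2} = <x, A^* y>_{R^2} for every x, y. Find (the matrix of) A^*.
A^* = A^T =
[[-1, 3],
 [2, 0]]

For real matrices with standard dot products, the defining identity <Ax, y> = <x, A^* y> gives (Ax)^T y = x^T (A^*) y, i.e. x^T A^T y = x^T (A^*) y. Since this holds for all x, y, we must have A^* = A^T. Therefore
A^* =
[[-1, 3],
 [2, 0]].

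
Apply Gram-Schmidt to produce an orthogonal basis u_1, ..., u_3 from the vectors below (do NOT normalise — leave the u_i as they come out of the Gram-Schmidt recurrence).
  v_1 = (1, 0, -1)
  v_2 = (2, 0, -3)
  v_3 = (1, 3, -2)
Orthogonal basis:
  u_1 = (1, 0, -1)
  u_2 = (-1/2, 0, -1/2)
  u_3 = (0, 3, 0)

Apply the Gram-Schmidt recurrence
  u_1 = v_1
  u_i = v_i − Σ_{j<i} ((v_i · u_j) / (u_j · u_j)) · u_j.

Step by step this gives:
  u_1 = (1, 0, -1)
  u_2 = (-1/2, 0, -1/2)
  u_3 = (0, 3, 0)

Orthogonality check:
  u_2 · u_1 = 0 (should be 0)
  u_3 · u_1 = 0 (should be 0)
  u_3 · u_2 = 0 (should be 0)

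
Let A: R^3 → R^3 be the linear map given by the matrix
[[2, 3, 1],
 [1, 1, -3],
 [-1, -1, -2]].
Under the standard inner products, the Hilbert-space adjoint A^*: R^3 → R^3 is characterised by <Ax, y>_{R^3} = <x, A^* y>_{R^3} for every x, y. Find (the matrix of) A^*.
A^* = A^T =
[[2, 1, -1],
 [3, 1, -1],
 [1, -3, -2]]

For real matrices with standard dot products, the defining identity <Ax, y> = <x, A^* y> gives (Ax)^T y = x^T (A^*) y, i.e. x^T A^T y = x^T (A^*) y. Since this holds for all x, y, we must have A^* = A^T. Therefore
A^* =
[[2, 1, -1],
 [3, 1, -1],
 [1, -3, -2]].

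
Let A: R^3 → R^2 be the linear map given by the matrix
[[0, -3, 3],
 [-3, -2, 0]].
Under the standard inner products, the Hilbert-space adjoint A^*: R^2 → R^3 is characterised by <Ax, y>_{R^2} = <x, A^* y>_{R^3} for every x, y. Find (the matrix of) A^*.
A^* = A^T =
[[0, -3],
 [-3, -2],
 [3, 0]]

For real matrices with standard dot products, the defining identity <Ax, y> = <x, A^* y> gives (Ax)^T y = x^T (A^*) y, i.e. x^T A^T y = x^T (A^*) y. Since this holds for all x, y, we must have A^* = A^T. Therefore
A^* =
[[0, -3],
 [-3, -2],
 [3, 0]].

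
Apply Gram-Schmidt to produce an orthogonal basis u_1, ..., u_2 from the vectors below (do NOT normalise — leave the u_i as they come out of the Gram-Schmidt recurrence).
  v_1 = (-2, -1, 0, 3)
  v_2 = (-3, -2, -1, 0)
Orthogonal basis:
  u_1 = (-2, -1, 0, 3)
  u_2 = (-13/7, -10/7, -1, -12/7)

Apply the Gram-Schmidt recurrence
  u_1 = v_1
  u_i = v_i − Σ_{j<i} ((v_i · u_j) / (u_j · u_j)) · u_j.

Step by step this gives:
  u_1 = (-2, -1, 0, 3)
  u_2 = (-13/7, -10/7, -1, -12/7)

Orthogonality check:
  u_2 · u_1 = 0 (should be 0)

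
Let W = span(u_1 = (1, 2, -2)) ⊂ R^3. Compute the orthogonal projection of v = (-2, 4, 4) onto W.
proj_W(v) = (-2/9, -4/9, 4/9)

Set up U = [u_1 | ... | u_1] ∈ R^(3×1). The projector onto W = col(U) is P = U (U^T U)^(-1) U^T.
Compute U^T U =
  [9],
and U^T v = (-2).
Solve U^T U · c = U^T v for the coefficients: c = (-2/9). The projection is proj_W(v) = U c.
Check: (v - proj_W(v)) · u_1 = 0  (should be 0).
Result: proj_W(v) = (-2/9, -4/9, 4/9).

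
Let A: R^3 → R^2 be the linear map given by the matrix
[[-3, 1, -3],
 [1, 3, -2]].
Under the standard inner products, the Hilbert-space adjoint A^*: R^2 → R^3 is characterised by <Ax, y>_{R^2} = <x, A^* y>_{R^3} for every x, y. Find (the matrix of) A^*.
A^* = A^T =
[[-3, 1],
 [1, 3],
 [-3, -2]]

For real matrices with standard dot products, the defining identity <Ax, y> = <x, A^* y> gives (Ax)^T y = x^T (A^*) y, i.e. x^T A^T y = x^T (A^*) y. Since this holds for all x, y, we must have A^* = A^T. Therefore
A^* =
[[-3, 1],
 [1, 3],
 [-3, -2]].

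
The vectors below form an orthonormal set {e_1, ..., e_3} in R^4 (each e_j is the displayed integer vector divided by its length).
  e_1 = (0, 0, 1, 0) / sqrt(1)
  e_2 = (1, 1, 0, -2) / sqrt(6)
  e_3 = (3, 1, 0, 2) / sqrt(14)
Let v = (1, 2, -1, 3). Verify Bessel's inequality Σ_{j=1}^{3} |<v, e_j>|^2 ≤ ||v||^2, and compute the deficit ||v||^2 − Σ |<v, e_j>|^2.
Σ |<v, e_j>|^2 = 78/7; ||v||^2 = 15; deficit = 27/7

Write each e_j = u_j / sqrt(<u_j, u_j>) where u_j is the displayed integer vector. Then <v, e_j> = <v, u_j> / sqrt(<u_j, u_j>), so |<v, e_j>|^2 = <v, u_j>^2 / <u_j, u_j>.
Coefficients: <v, e_1> = -1/sqrt(1), <v, e_2> = -3/sqrt(6), <v, e_3> = 11/sqrt(14).
Square and sum: Σ |<v, e_j>|^2 = 78/7.
Compute ||v||^2 = v·v = 15.
Deficit = 15 − 78/7 = 27/7 ≥ 0, confirming Bessel's inequality. (The deficit equals ||v − Σ <v,e_j> e_j||^2, the squared distance from v to span{e_j}.)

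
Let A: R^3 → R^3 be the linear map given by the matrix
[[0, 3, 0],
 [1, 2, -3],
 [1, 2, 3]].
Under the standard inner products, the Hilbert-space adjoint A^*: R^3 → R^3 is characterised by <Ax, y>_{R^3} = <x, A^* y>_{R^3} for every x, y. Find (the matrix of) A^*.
A^* = A^T =
[[0, 1, 1],
 [3, 2, 2],
 [0, -3, 3]]

For real matrices with standard dot products, the defining identity <Ax, y> = <x, A^* y> gives (Ax)^T y = x^T (A^*) y, i.e. x^T A^T y = x^T (A^*) y. Since this holds for all x, y, we must have A^* = A^T. Therefore
A^* =
[[0, 1, 1],
 [3, 2, 2],
 [0, -3, 3]].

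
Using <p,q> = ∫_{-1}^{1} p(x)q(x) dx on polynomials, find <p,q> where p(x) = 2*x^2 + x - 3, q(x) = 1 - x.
<p,q> = -16/3

Expand the product: p(x)·q(x) = -2*x^3 + x^2 + 4*x - 3.
∫_{-1}^{1} of each monomial x^k gives [2/(k+1) if k even, 0 if k odd]. Integrating term-by-term (or equivalently evaluating the antiderivative F(x) = -x^4/2 + x^3/3 + 2*x^2 - 3*x at the endpoints):
  F(1) − F(−1) = -7/6 − (25/6) = -16/3.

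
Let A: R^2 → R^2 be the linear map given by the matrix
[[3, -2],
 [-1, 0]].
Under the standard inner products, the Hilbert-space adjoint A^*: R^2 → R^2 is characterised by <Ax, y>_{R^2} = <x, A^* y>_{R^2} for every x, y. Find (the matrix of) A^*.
A^* = A^T =
[[3, -1],
 [-2, 0]]

For real matrices with standard dot products, the defining identity <Ax, y> = <x, A^* y> gives (Ax)^T y = x^T (A^*) y, i.e. x^T A^T y = x^T (A^*) y. Since this holds for all x, y, we must have A^* = A^T. Therefore
A^* =
[[3, -1],
 [-2, 0]].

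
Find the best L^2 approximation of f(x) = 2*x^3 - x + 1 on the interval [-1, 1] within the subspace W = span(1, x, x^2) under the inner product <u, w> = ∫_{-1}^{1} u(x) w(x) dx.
g(x) = x/5 + 1

The best approximation g ∈ W is the orthogonal projection of f onto W. Writing g = a_0 + a_1 x + a_2 x^2, the coefficients solve the normal equations G · a = b where
  G_{ij} = <φ_i, φ_j> and b_i = <f, φ_i>, with φ_0 = 1, φ_1 = x, φ_2 = x^2.
G =
  [2, 0, 2/3]
  [0, 2/3, 0]
  [2/3, 0, 2/5],
b = (2, 2/15, 2/3).
Solving gives a_0 = 1, a_1 = 1/5, a_2 = 0, so
  g(x) = x/5 + 1.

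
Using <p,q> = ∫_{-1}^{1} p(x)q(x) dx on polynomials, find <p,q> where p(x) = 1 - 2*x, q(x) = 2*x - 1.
<p,q> = -14/3

Expand the product: p(x)·q(x) = -4*x^2 + 4*x - 1.
∫_{-1}^{1} of each monomial x^k gives [2/(k+1) if k even, 0 if k odd]. Integrating term-by-term (or equivalently evaluating the antiderivative F(x) = -4*x^3/3 + 2*x^2 - x at the endpoints):
  F(1) − F(−1) = -1/3 − (13/3) = -14/3.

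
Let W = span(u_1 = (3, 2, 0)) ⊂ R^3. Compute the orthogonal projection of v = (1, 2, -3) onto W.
proj_W(v) = (21/13, 14/13, 0)

Set up U = [u_1 | ... | u_1] ∈ R^(3×1). The projector onto W = col(U) is P = U (U^T U)^(-1) U^T.
Compute U^T U =
  [13],
and U^T v = (7).
Solve U^T U · c = U^T v for the coefficients: c = (7/13). The projection is proj_W(v) = U c.
Check: (v - proj_W(v)) · u_1 = 0  (should be 0).
Result: proj_W(v) = (21/13, 14/13, 0).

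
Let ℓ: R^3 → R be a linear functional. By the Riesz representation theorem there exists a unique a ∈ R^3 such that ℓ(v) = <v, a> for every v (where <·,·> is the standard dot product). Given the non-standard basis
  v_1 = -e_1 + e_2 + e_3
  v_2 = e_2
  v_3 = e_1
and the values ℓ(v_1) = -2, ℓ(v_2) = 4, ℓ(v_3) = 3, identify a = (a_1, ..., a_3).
a = (3, 4, -3)

Write a = (a_1, ..., a_3) in the standard basis. For each basis vector v_i, ℓ(v_i) = <v_i, a> is a linear equation in the a_j's. Collect the n equations into a matrix system V a = ℓ, where row i of V is v_i (expressed in the standard basis). Since V is invertible (lower-triangular with 1s on the diagonal, up to permutation), solve by back-substitution:
  V =
[[-1, 1, 1],
 [0, 1, 0],
 [1, 0, 0]]
  V a = (-2, 4, 3)
Solving gives a = (3, 4, -3).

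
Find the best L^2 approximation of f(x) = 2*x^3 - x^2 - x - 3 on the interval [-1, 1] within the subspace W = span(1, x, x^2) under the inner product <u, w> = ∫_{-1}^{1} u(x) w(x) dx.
g(x) = -x^2 + x/5 - 3

The best approximation g ∈ W is the orthogonal projection of f onto W. Writing g = a_0 + a_1 x + a_2 x^2, the coefficients solve the normal equations G · a = b where
  G_{ij} = <φ_i, φ_j> and b_i = <f, φ_i>, with φ_0 = 1, φ_1 = x, φ_2 = x^2.
G =
  [2, 0, 2/3]
  [0, 2/3, 0]
  [2/3, 0, 2/5],
b = (-20/3, 2/15, -12/5).
Solving gives a_0 = -3, a_1 = 1/5, a_2 = -1, so
  g(x) = -x^2 + x/5 - 3.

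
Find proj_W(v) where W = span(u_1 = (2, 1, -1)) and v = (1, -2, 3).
proj_W(v) = (-1, -1/2, 1/2)

Set up U = [u_1 | ... | u_1] ∈ R^(3×1). The projector onto W = col(U) is P = U (U^T U)^(-1) U^T.
Compute U^T U =
  [6],
and U^T v = (-3).
Solve U^T U · c = U^T v for the coefficients: c = (-1/2). The projection is proj_W(v) = U c.
Check: (v - proj_W(v)) · u_1 = 0  (should be 0).
Result: proj_W(v) = (-1, -1/2, 1/2).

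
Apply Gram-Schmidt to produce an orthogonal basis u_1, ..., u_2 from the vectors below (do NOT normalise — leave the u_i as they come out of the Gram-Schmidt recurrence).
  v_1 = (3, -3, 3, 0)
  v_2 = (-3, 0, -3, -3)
Orthogonal basis:
  u_1 = (3, -3, 3, 0)
  u_2 = (-1, -2, -1, -3)

Apply the Gram-Schmidt recurrence
  u_1 = v_1
  u_i = v_i − Σ_{j<i} ((v_i · u_j) / (u_j · u_j)) · u_j.

Step by step this gives:
  u_1 = (3, -3, 3, 0)
  u_2 = (-1, -2, -1, -3)

Orthogonality check:
  u_2 · u_1 = 0 (should be 0)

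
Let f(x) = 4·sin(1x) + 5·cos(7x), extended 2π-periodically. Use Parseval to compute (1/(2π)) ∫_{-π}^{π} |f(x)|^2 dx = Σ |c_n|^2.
Σ |c_n|^2 = 41/2

Expand |f|^2 and use orthogonality of {sin(nx), cos(mx)} on [-π, π]:
  ∫_{-π}^{π} sin(nx)^2 dx = π, ∫ cos(mx)^2 dx = π, and cross terms integrate to 0.
So ∫_{-π}^{π} f(x)^2 dx = 4^2 · π + 5^2 · π = (16 + 25)π.
Divide by 2π: (16 + 25)/2 = 41/2.
By Parseval, this equals Σ |c_n|^2.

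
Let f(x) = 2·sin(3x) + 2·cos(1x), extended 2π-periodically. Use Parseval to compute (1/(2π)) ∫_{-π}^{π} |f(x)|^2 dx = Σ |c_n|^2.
Σ |c_n|^2 = 4

Expand |f|^2 and use orthogonality of {sin(nx), cos(mx)} on [-π, π]:
  ∫_{-π}^{π} sin(nx)^2 dx = π, ∫ cos(mx)^2 dx = π, and cross terms integrate to 0.
So ∫_{-π}^{π} f(x)^2 dx = 2^2 · π + 2^2 · π = (4 + 4)π.
Divide by 2π: (4 + 4)/2 = 4.
By Parseval, this equals Σ |c_n|^2.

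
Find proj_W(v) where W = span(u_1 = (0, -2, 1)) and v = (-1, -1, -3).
proj_W(v) = (0, 2/5, -1/5)

Set up U = [u_1 | ... | u_1] ∈ R^(3×1). The projector onto W = col(U) is P = U (U^T U)^(-1) U^T.
Compute U^T U =
  [5],
and U^T v = (-1).
Solve U^T U · c = U^T v for the coefficients: c = (-1/5). The projection is proj_W(v) = U c.
Check: (v - proj_W(v)) · u_1 = 0  (should be 0).
Result: proj_W(v) = (0, 2/5, -1/5).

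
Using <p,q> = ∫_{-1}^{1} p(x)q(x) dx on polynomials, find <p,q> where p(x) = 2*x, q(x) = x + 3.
<p,q> = 4/3

Expand the product: p(x)·q(x) = 2*x^2 + 6*x.
∫_{-1}^{1} of each monomial x^k gives [2/(k+1) if k even, 0 if k odd]. Integrating term-by-term (or equivalently evaluating the antiderivative F(x) = 2*x^3/3 + 3*x^2 at the endpoints):
  F(1) − F(−1) = 11/3 − (7/3) = 4/3.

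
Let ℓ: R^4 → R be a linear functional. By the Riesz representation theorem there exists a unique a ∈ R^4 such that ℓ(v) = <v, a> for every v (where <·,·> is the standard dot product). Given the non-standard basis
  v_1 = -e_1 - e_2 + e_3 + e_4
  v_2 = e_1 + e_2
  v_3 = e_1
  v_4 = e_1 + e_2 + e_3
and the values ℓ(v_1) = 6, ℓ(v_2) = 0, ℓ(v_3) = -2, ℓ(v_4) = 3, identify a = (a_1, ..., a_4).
a = (-2, 2, 3, 3)

Write a = (a_1, ..., a_4) in the standard basis. For each basis vector v_i, ℓ(v_i) = <v_i, a> is a linear equation in the a_j's. Collect the n equations into a matrix system V a = ℓ, where row i of V is v_i (expressed in the standard basis). Since V is invertible (lower-triangular with 1s on the diagonal, up to permutation), solve by back-substitution:
  V =
[[-1, -1, 1, 1],
 [1, 1, 0, 0],
 [1, 0, 0, 0],
 [1, 1, 1, 0]]
  V a = (6, 0, -2, 3)
Solving gives a = (-2, 2, 3, 3).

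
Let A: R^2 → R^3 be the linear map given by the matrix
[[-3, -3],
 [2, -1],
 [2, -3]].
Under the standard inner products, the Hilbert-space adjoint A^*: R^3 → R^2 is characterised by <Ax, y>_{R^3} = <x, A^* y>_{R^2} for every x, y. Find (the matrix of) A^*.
A^* = A^T =
[[-3, 2, 2],
 [-3, -1, -3]]

For real matrices with standard dot products, the defining identity <Ax, y> = <x, A^* y> gives (Ax)^T y = x^T (A^*) y, i.e. x^T A^T y = x^T (A^*) y. Since this holds for all x, y, we must have A^* = A^T. Therefore
A^* =
[[-3, 2, 2],
 [-3, -1, -3]].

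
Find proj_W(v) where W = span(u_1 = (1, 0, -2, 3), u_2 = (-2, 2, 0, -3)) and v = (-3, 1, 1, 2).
proj_W(v) = (-1/3, 2/3, -2/3, 0)

Set up U = [u_1 | ... | u_2] ∈ R^(4×2). The projector onto W = col(U) is P = U (U^T U)^(-1) U^T.
Compute U^T U =
  [14, -11]
  [-11, 17],
and U^T v = (1, 2).
Solve U^T U · c = U^T v for the coefficients: c = (1/3, 1/3). The projection is proj_W(v) = U c.
Check: (v - proj_W(v)) · u_1 = 0  (should be 0).
Check: (v - proj_W(v)) · u_2 = 0  (should be 0).
Result: proj_W(v) = (-1/3, 2/3, -2/3, 0).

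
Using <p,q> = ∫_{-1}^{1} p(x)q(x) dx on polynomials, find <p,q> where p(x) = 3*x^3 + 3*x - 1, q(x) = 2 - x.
<p,q> = -36/5

Expand the product: p(x)·q(x) = -3*x^4 + 6*x^3 - 3*x^2 + 7*x - 2.
∫_{-1}^{1} of each monomial x^k gives [2/(k+1) if k even, 0 if k odd]. Integrating term-by-term (or equivalently evaluating the antiderivative F(x) = -3*x^5/5 + 3*x^4/2 - x^3 + 7*x^2/2 - 2*x at the endpoints):
  F(1) − F(−1) = 7/5 − (43/5) = -36/5.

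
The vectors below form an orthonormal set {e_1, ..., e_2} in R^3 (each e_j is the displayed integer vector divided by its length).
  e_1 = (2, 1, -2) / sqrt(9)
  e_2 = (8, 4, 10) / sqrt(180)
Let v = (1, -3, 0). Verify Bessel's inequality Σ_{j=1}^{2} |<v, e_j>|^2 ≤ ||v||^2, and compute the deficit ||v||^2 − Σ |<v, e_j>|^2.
Σ |<v, e_j>|^2 = 1/5; ||v||^2 = 10; deficit = 49/5

Write each e_j = u_j / sqrt(<u_j, u_j>) where u_j is the displayed integer vector. Then <v, e_j> = <v, u_j> / sqrt(<u_j, u_j>), so |<v, e_j>|^2 = <v, u_j>^2 / <u_j, u_j>.
Coefficients: <v, e_1> = -1/sqrt(9), <v, e_2> = -4/sqrt(180).
Square and sum: Σ |<v, e_j>|^2 = 1/5.
Compute ||v||^2 = v·v = 10.
Deficit = 10 − 1/5 = 49/5 ≥ 0, confirming Bessel's inequality. (The deficit equals ||v − Σ <v,e_j> e_j||^2, the squared distance from v to span{e_j}.)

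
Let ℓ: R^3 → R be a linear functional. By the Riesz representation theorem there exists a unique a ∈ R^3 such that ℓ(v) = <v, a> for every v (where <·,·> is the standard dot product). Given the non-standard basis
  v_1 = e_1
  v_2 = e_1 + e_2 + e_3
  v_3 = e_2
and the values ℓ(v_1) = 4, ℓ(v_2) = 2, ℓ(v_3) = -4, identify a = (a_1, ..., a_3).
a = (4, -4, 2)

Write a = (a_1, ..., a_3) in the standard basis. For each basis vector v_i, ℓ(v_i) = <v_i, a> is a linear equation in the a_j's. Collect the n equations into a matrix system V a = ℓ, where row i of V is v_i (expressed in the standard basis). Since V is invertible (lower-triangular with 1s on the diagonal, up to permutation), solve by back-substitution:
  V =
[[1, 0, 0],
 [1, 1, 1],
 [0, 1, 0]]
  V a = (4, 2, -4)
Solving gives a = (4, -4, 2).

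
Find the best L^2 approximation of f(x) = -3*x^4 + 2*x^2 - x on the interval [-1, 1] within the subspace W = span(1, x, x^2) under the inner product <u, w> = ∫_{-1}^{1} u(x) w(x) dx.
g(x) = -4*x^2/7 - x + 9/35

The best approximation g ∈ W is the orthogonal projection of f onto W. Writing g = a_0 + a_1 x + a_2 x^2, the coefficients solve the normal equations G · a = b where
  G_{ij} = <φ_i, φ_j> and b_i = <f, φ_i>, with φ_0 = 1, φ_1 = x, φ_2 = x^2.
G =
  [2, 0, 2/3]
  [0, 2/3, 0]
  [2/3, 0, 2/5],
b = (2/15, -2/3, -2/35).
Solving gives a_0 = 9/35, a_1 = -1, a_2 = -4/7, so
  g(x) = -4*x^2/7 - x + 9/35.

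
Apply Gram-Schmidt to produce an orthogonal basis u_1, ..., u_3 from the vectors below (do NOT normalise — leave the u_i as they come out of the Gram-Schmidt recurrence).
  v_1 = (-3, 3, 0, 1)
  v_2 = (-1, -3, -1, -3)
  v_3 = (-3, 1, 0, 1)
Orthogonal basis:
  u_1 = (-3, 3, 0, 1)
  u_2 = (-46/19, -30/19, -1, -48/19)
  u_3 = (-6/13, -220/299, 60/299, 246/299)

Apply the Gram-Schmidt recurrence
  u_1 = v_1
  u_i = v_i − Σ_{j<i} ((v_i · u_j) / (u_j · u_j)) · u_j.

Step by step this gives:
  u_1 = (-3, 3, 0, 1)
  u_2 = (-46/19, -30/19, -1, -48/19)
  u_3 = (-6/13, -220/299, 60/299, 246/299)

Orthogonality check:
  u_2 · u_1 = 0 (should be 0)
  u_3 · u_1 = 0 (should be 0)
  u_3 · u_2 = 0 (should be 0)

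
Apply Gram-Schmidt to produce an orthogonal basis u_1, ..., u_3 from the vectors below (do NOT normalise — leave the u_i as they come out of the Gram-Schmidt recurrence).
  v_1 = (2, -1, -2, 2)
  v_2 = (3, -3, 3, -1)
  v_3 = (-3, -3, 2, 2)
Orthogonal basis:
  u_1 = (2, -1, -2, 2)
  u_2 = (37/13, -38/13, 41/13, -15/13)
  u_3 = (-98/33, -92/33, 35/33, 29/11)

Apply the Gram-Schmidt recurrence
  u_1 = v_1
  u_i = v_i − Σ_{j<i} ((v_i · u_j) / (u_j · u_j)) · u_j.

Step by step this gives:
  u_1 = (2, -1, -2, 2)
  u_2 = (37/13, -38/13, 41/13, -15/13)
  u_3 = (-98/33, -92/33, 35/33, 29/11)

Orthogonality check:
  u_2 · u_1 = 0 (should be 0)
  u_3 · u_1 = 0 (should be 0)
  u_3 · u_2 = 0 (should be 0)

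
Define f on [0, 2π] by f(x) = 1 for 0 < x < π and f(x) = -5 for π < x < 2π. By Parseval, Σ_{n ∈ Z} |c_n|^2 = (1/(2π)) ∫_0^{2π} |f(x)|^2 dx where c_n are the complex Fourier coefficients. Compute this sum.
Σ |c_n|^2 = 13

Parseval equates the L^2 energy of f (normalised by 1/(2π)) with the ℓ^2 sum of its Fourier coefficients: (1/(2π)) ∫_0^{2π} |f|^2 = Σ |c_n|^2.
Compute the left side: (1/(2π)) [∫_0^π 1^2 dx + ∫_π^{2π} (-5)^2 dx] = (1/(2π)) · (1π + 25π) = (1 + 25)/2 = 13.
So Σ_{n ∈ Z} |c_n|^2 = 13.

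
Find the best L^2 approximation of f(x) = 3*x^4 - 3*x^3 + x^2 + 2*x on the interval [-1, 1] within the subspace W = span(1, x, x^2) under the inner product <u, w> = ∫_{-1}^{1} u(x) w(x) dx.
g(x) = 25*x^2/7 + x/5 - 9/35

The best approximation g ∈ W is the orthogonal projection of f onto W. Writing g = a_0 + a_1 x + a_2 x^2, the coefficients solve the normal equations G · a = b where
  G_{ij} = <φ_i, φ_j> and b_i = <f, φ_i>, with φ_0 = 1, φ_1 = x, φ_2 = x^2.
G =
  [2, 0, 2/3]
  [0, 2/3, 0]
  [2/3, 0, 2/5],
b = (28/15, 2/15, 44/35).
Solving gives a_0 = -9/35, a_1 = 1/5, a_2 = 25/7, so
  g(x) = 25*x^2/7 + x/5 - 9/35.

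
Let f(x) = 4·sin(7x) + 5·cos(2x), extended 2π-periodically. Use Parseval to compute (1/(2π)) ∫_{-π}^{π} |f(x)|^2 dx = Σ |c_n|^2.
Σ |c_n|^2 = 41/2

Expand |f|^2 and use orthogonality of {sin(nx), cos(mx)} on [-π, π]:
  ∫_{-π}^{π} sin(nx)^2 dx = π, ∫ cos(mx)^2 dx = π, and cross terms integrate to 0.
So ∫_{-π}^{π} f(x)^2 dx = 4^2 · π + 5^2 · π = (16 + 25)π.
Divide by 2π: (16 + 25)/2 = 41/2.
By Parseval, this equals Σ |c_n|^2.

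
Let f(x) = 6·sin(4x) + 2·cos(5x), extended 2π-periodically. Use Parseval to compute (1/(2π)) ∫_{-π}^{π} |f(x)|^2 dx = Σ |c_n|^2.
Σ |c_n|^2 = 20

Expand |f|^2 and use orthogonality of {sin(nx), cos(mx)} on [-π, π]:
  ∫_{-π}^{π} sin(nx)^2 dx = π, ∫ cos(mx)^2 dx = π, and cross terms integrate to 0.
So ∫_{-π}^{π} f(x)^2 dx = 6^2 · π + 2^2 · π = (36 + 4)π.
Divide by 2π: (36 + 4)/2 = 20.
By Parseval, this equals Σ |c_n|^2.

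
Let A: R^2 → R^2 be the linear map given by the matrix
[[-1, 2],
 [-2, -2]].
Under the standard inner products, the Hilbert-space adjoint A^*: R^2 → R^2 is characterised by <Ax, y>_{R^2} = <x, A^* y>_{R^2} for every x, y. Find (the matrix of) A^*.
A^* = A^T =
[[-1, -2],
 [2, -2]]

For real matrices with standard dot products, the defining identity <Ax, y> = <x, A^* y> gives (Ax)^T y = x^T (A^*) y, i.e. x^T A^T y = x^T (A^*) y. Since this holds for all x, y, we must have A^* = A^T. Therefore
A^* =
[[-1, -2],
 [2, -2]].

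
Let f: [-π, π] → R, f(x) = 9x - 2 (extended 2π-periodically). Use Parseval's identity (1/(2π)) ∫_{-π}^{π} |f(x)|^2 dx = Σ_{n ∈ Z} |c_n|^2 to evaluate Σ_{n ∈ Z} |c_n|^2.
Σ |c_n|^2 = 27π^2 + 4

Expand and integrate term by term over [-π, π]:
  ∫ (9x)^2 dx = 81·(2π^3/3); ∫ 2·9·(-2)·x dx = 0 (odd integrand); ∫ (-2)^2 dx = 4·2π.
So (1/(2π)) ∫_{-π}^{π} (9x - 2)^2 dx = 81π^2/3 + 4 = 27π^2 + 4.
Parseval ⇒ Σ |c_n|^2 = 27π^2 + 4.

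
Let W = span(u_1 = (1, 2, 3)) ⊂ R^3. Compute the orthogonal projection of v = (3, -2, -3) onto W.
proj_W(v) = (-5/7, -10/7, -15/7)

Set up U = [u_1 | ... | u_1] ∈ R^(3×1). The projector onto W = col(U) is P = U (U^T U)^(-1) U^T.
Compute U^T U =
  [14],
and U^T v = (-10).
Solve U^T U · c = U^T v for the coefficients: c = (-5/7). The projection is proj_W(v) = U c.
Check: (v - proj_W(v)) · u_1 = 0  (should be 0).
Result: proj_W(v) = (-5/7, -10/7, -15/7).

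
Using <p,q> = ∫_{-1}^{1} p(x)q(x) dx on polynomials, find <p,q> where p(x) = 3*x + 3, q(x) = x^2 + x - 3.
<p,q> = -14

Expand the product: p(x)·q(x) = 3*x^3 + 6*x^2 - 6*x - 9.
∫_{-1}^{1} of each monomial x^k gives [2/(k+1) if k even, 0 if k odd]. Integrating term-by-term (or equivalently evaluating the antiderivative F(x) = 3*x^4/4 + 2*x^3 - 3*x^2 - 9*x at the endpoints):
  F(1) − F(−1) = -37/4 − (19/4) = -14.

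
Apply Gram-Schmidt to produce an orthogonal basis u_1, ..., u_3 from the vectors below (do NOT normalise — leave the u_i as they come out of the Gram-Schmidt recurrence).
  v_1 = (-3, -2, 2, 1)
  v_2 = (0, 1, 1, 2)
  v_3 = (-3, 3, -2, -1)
Orthogonal basis:
  u_1 = (-3, -2, 2, 1)
  u_2 = (1/3, 11/9, 7/9, 17/9)
  u_3 = (-171/52, 153/52, -87/52, -33/52)

Apply the Gram-Schmidt recurrence
  u_1 = v_1
  u_i = v_i − Σ_{j<i} ((v_i · u_j) / (u_j · u_j)) · u_j.

Step by step this gives:
  u_1 = (-3, -2, 2, 1)
  u_2 = (1/3, 11/9, 7/9, 17/9)
  u_3 = (-171/52, 153/52, -87/52, -33/52)

Orthogonality check:
  u_2 · u_1 = 0 (should be 0)
  u_3 · u_1 = 0 (should be 0)
  u_3 · u_2 = 0 (should be 0)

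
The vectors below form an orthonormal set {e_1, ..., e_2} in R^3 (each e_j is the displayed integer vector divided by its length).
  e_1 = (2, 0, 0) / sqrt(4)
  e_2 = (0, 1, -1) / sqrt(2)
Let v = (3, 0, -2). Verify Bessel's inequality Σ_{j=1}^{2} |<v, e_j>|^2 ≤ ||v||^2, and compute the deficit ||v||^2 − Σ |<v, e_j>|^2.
Σ |<v, e_j>|^2 = 11; ||v||^2 = 13; deficit = 2

Write each e_j = u_j / sqrt(<u_j, u_j>) where u_j is the displayed integer vector. Then <v, e_j> = <v, u_j> / sqrt(<u_j, u_j>), so |<v, e_j>|^2 = <v, u_j>^2 / <u_j, u_j>.
Coefficients: <v, e_1> = 6/sqrt(4), <v, e_2> = 2/sqrt(2).
Square and sum: Σ |<v, e_j>|^2 = 11.
Compute ||v||^2 = v·v = 13.
Deficit = 13 − 11 = 2 ≥ 0, confirming Bessel's inequality. (The deficit equals ||v − Σ <v,e_j> e_j||^2, the squared distance from v to span{e_j}.)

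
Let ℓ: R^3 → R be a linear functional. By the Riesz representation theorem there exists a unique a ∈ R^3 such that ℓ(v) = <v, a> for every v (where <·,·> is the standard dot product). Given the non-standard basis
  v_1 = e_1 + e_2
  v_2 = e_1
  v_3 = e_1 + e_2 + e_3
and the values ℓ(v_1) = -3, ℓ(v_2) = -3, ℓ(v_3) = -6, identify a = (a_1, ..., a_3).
a = (-3, 0, -3)

Write a = (a_1, ..., a_3) in the standard basis. For each basis vector v_i, ℓ(v_i) = <v_i, a> is a linear equation in the a_j's. Collect the n equations into a matrix system V a = ℓ, where row i of V is v_i (expressed in the standard basis). Since V is invertible (lower-triangular with 1s on the diagonal, up to permutation), solve by back-substitution:
  V =
[[1, 1, 0],
 [1, 0, 0],
 [1, 1, 1]]
  V a = (-3, -3, -6)
Solving gives a = (-3, 0, -3).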